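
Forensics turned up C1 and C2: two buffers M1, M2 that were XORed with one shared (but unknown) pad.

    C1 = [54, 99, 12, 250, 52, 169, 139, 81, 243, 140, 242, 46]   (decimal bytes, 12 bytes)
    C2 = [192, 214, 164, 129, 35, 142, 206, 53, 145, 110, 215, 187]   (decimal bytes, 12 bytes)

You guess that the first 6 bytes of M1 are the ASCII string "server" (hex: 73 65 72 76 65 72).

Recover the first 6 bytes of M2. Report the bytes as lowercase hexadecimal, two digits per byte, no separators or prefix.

85d0da0d7255

First, C1 ⊕ C2 = (M1 ⊕ K) ⊕ (M2 ⊕ K) = M1 ⊕ M2, so the key drops out. Then M2 = (M1 ⊕ M2) ⊕ M1 over the first 6 bytes.
byte 0: (36 ^ c0) ^ 73 = f6 ^ 73 = 85
byte 1: (63 ^ d6) ^ 65 = b5 ^ 65 = d0
byte 2: (0c ^ a4) ^ 72 = a8 ^ 72 = da
byte 3: (fa ^ 81) ^ 76 = 7b ^ 76 = 0d
byte 4: (34 ^ 23) ^ 65 = 17 ^ 65 = 72
byte 5: (a9 ^ 8e) ^ 72 = 27 ^ 72 = 55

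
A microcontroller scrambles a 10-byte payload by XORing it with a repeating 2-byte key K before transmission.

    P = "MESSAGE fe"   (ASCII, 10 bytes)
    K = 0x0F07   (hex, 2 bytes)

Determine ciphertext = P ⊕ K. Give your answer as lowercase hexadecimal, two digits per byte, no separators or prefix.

42425c544e404a276962

The 2-byte key repeats, so the effective keystream is 0f 07 0f 07 0f 07 0f 07 0f 07.
byte 0: 01001101 XOR 00001111 = 01000010
byte 1: 01000101 XOR 00000111 = 01000010
byte 2: 01010011 XOR 00001111 = 01011100
byte 3: 01010011 XOR 00000111 = 01010100
byte 4: 01000001 XOR 00001111 = 01001110
byte 5: 01000111 XOR 00000111 = 01000000
byte 6: 01000101 XOR 00001111 = 01001010
byte 7: 00100000 XOR 00000111 = 00100111
byte 8: 01100110 XOR 00001111 = 01101001
byte 9: 01100101 XOR 00000111 = 01100010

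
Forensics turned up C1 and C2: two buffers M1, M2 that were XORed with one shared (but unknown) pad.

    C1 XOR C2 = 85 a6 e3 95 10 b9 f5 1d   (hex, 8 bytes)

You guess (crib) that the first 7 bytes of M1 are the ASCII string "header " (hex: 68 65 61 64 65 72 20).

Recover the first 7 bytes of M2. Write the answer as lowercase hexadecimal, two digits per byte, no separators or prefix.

Since C1 ⊕ C2 = M1 ⊕ M2, XORing with the guessed M1 bytes yields the corresponding M2 bytes: M2 = (C1 ⊕ C2) ⊕ M1.
10000101 ⊕ 01101000 = 11101101
10100110 ⊕ 01100101 = 11000011
11100011 ⊕ 01100001 = 10000010
10010101 ⊕ 01100100 = 11110001
00010000 ⊕ 01100101 = 01110101
10111001 ⊕ 01110010 = 11001011
11110101 ⊕ 00100000 = 11010101

edc382f175cbd5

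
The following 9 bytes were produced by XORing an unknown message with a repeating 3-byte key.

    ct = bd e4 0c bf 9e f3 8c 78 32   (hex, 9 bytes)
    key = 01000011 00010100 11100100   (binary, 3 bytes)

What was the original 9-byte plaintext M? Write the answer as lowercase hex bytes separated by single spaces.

The 3-byte key repeats, so the effective keystream is 43 14 e4 43 14 e4 43 14 e4.
byte 0: bd xor 43 = fe
byte 1: e4 xor 14 = f0
byte 2: 0c xor e4 = e8
byte 3: bf xor 43 = fc
byte 4: 9e xor 14 = 8a
byte 5: f3 xor e4 = 17
byte 6: 8c xor 43 = cf
byte 7: 78 xor 14 = 6c
byte 8: 32 xor e4 = d6

fe f0 e8 fc 8a 17 cf 6c d6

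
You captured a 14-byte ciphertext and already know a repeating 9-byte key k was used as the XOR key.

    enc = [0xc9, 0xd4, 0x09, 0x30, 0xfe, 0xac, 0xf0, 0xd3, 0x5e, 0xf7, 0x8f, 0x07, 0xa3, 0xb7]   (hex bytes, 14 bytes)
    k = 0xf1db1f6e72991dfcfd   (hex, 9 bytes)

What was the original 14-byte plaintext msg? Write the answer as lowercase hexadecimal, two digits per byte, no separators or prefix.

380f165e8c35ed2fa3065418cdc5

The 9-byte key repeats, so the effective keystream is f1 db 1f 6e 72 99 1d fc fd f1 db 1f 6e 72.
byte 0: c9 xor f1 = 38
byte 1: d4 xor db = 0f
byte 2: 09 xor 1f = 16
byte 3: 30 xor 6e = 5e
byte 4: fe xor 72 = 8c
byte 5: ac xor 99 = 35
byte 6: f0 xor 1d = ed
byte 7: d3 xor fc = 2f
byte 8: 5e xor fd = a3
byte 9: f7 xor f1 = 06
byte 10: 8f xor db = 54
byte 11: 07 xor 1f = 18
byte 12: a3 xor 6e = cd
byte 13: b7 xor 72 = c5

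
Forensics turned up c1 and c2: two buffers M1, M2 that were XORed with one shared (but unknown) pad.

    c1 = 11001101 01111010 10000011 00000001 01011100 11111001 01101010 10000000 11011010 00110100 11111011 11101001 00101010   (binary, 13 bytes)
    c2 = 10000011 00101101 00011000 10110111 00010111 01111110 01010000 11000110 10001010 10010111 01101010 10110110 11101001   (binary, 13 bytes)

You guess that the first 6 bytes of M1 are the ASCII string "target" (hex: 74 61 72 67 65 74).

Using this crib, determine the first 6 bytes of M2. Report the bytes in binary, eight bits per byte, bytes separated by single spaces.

First, c1 ⊕ c2 = (M1 ⊕ K) ⊕ (M2 ⊕ K) = M1 ⊕ M2, so the key drops out. Then M2 = (M1 ⊕ M2) ⊕ M1 over the first 6 bytes.
byte 0: (cd ⊕ 83) ⊕ 74 = 4e ⊕ 74 = 3a
byte 1: (7a ⊕ 2d) ⊕ 61 = 57 ⊕ 61 = 36
byte 2: (83 ⊕ 18) ⊕ 72 = 9b ⊕ 72 = e9
byte 3: (01 ⊕ b7) ⊕ 67 = b6 ⊕ 67 = d1
byte 4: (5c ⊕ 17) ⊕ 65 = 4b ⊕ 65 = 2e
byte 5: (f9 ⊕ 7e) ⊕ 74 = 87 ⊕ 74 = f3

00111010 00110110 11101001 11010001 00101110 11110011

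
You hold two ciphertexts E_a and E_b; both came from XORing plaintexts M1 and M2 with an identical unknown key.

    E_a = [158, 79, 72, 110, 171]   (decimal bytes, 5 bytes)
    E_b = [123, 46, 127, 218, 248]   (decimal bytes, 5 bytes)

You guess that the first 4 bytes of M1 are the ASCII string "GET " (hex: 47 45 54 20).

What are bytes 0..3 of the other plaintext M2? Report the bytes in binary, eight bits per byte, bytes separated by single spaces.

10100010 00100100 01100011 10010100

First, E_a ⊕ E_b = (M1 ⊕ K) ⊕ (M2 ⊕ K) = M1 ⊕ M2, so the key drops out. Then M2 = (M1 ⊕ M2) ⊕ M1 over the first 4 bytes.
byte 0: (9e ⊕ 7b) ⊕ 47 = e5 ⊕ 47 = a2
byte 1: (4f ⊕ 2e) ⊕ 45 = 61 ⊕ 45 = 24
byte 2: (48 ⊕ 7f) ⊕ 54 = 37 ⊕ 54 = 63
byte 3: (6e ⊕ da) ⊕ 20 = b4 ⊕ 20 = 94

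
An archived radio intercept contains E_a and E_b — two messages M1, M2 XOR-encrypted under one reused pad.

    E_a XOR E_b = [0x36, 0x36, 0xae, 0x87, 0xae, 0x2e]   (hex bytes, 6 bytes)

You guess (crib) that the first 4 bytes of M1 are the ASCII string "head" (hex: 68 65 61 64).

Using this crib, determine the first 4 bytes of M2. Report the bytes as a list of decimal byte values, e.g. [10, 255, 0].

Since E_a ⊕ E_b = M1 ⊕ M2, XORing with the guessed M1 bytes yields the corresponding M2 bytes: M2 = (E_a ⊕ E_b) ⊕ M1.
00110110 xor 01101000 = 01011110
00110110 xor 01100101 = 01010011
10101110 xor 01100001 = 11001111
10000111 xor 01100100 = 11100011

[94, 83, 207, 227]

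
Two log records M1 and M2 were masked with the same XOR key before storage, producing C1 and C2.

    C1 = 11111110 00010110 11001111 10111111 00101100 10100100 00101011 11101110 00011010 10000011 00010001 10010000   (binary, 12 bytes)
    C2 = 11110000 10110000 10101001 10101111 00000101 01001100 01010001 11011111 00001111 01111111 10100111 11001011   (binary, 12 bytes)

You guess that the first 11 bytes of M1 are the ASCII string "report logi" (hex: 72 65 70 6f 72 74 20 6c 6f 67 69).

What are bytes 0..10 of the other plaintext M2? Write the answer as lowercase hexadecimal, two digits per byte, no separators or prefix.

7cc3167f5b9c5a5d7a9bdf

First, C1 ⊕ C2 = (M1 ⊕ K) ⊕ (M2 ⊕ K) = M1 ⊕ M2, so the key drops out. Then M2 = (M1 ⊕ M2) ⊕ M1 over the first 11 bytes.
byte 0: (fe xor f0) xor 72 = 0e xor 72 = 7c
byte 1: (16 xor b0) xor 65 = a6 xor 65 = c3
byte 2: (cf xor a9) xor 70 = 66 xor 70 = 16
byte 3: (bf xor af) xor 6f = 10 xor 6f = 7f
byte 4: (2c xor 05) xor 72 = 29 xor 72 = 5b
byte 5: (a4 xor 4c) xor 74 = e8 xor 74 = 9c
byte 6: (2b xor 51) xor 20 = 7a xor 20 = 5a
byte 7: (ee xor df) xor 6c = 31 xor 6c = 5d
byte 8: (1a xor 0f) xor 6f = 15 xor 6f = 7a
byte 9: (83 xor 7f) xor 67 = fc xor 67 = 9b
byte 10: (11 xor a7) xor 69 = b6 xor 69 = df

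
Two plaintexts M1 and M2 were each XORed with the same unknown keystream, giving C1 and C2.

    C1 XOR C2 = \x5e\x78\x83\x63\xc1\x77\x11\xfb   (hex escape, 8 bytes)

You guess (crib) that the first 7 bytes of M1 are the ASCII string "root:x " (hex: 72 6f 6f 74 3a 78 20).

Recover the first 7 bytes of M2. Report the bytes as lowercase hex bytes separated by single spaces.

2c 17 ec 17 fb 0f 31

Since C1 ⊕ C2 = M1 ⊕ M2, XORing with the guessed M1 bytes yields the corresponding M2 bytes: M2 = (C1 ⊕ C2) ⊕ M1.
5e XOR 72 = 2c
78 XOR 6f = 17
83 XOR 6f = ec
63 XOR 74 = 17
c1 XOR 3a = fb
77 XOR 78 = 0f
11 XOR 20 = 31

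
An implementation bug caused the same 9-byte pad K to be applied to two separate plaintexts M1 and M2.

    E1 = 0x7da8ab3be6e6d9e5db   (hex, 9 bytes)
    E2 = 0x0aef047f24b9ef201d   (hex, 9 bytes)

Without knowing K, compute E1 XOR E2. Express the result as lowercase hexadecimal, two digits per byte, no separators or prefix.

E1 ⊕ E2 = (M1 ⊕ K) ⊕ (M2 ⊕ K) = M1 ⊕ M2 — the shared key cancels under XOR.
7d ⊕ 0a = 77
a8 ⊕ ef = 47
ab ⊕ 04 = af
3b ⊕ 7f = 44
e6 ⊕ 24 = c2
e6 ⊕ b9 = 5f
d9 ⊕ ef = 36
e5 ⊕ 20 = c5
db ⊕ 1d = c6

7747af44c25f36c5c6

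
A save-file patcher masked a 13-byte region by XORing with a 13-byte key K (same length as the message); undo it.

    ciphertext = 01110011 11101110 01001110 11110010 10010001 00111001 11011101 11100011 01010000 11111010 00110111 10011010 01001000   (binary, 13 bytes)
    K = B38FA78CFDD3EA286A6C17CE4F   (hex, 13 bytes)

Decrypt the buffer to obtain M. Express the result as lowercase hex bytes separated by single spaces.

c0 61 e9 7e 6c ea 37 cb 3a 96 20 54 07

byte 0: 115 ^ 179 = 192
byte 1: 238 ^ 143 =  97
byte 2:  78 ^ 167 = 233
byte 3: 242 ^ 140 = 126
byte 4: 145 ^ 253 = 108
byte 5:  57 ^ 211 = 234
byte 6: 221 ^ 234 =  55
byte 7: 227 ^  40 = 203
byte 8:  80 ^ 106 =  58
byte 9: 250 ^ 108 = 150
byte 10:  55 ^  23 =  32
byte 11: 154 ^ 206 =  84
byte 12:  72 ^  79 =   7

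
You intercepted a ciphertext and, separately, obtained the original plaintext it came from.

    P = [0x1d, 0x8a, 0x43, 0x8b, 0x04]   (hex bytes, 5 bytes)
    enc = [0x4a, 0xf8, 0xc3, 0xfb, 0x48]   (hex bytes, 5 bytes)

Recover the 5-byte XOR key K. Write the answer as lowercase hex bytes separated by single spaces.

Since enc = P ⊕ K, XORing both sides with P gives K = P ⊕ enc.
byte 0: 1d XOR 4a = 57
byte 1: 8a XOR f8 = 72
byte 2: 43 XOR c3 = 80
byte 3: 8b XOR fb = 70
byte 4: 04 XOR 48 = 4c

57 72 80 70 4c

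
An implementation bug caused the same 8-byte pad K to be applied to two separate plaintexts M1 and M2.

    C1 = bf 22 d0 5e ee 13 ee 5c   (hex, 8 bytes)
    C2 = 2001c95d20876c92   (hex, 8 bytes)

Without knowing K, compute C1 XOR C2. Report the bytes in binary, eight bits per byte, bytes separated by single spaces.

C1 ⊕ C2 = (M1 ⊕ K) ⊕ (M2 ⊕ K) = M1 ⊕ M2 — the shared key cancels under XOR.
10111111 XOR 00100000 = 10011111
00100010 XOR 00000001 = 00100011
11010000 XOR 11001001 = 00011001
01011110 XOR 01011101 = 00000011
11101110 XOR 00100000 = 11001110
00010011 XOR 10000111 = 10010100
11101110 XOR 01101100 = 10000010
01011100 XOR 10010010 = 11001110

10011111 00100011 00011001 00000011 11001110 10010100 10000010 11001110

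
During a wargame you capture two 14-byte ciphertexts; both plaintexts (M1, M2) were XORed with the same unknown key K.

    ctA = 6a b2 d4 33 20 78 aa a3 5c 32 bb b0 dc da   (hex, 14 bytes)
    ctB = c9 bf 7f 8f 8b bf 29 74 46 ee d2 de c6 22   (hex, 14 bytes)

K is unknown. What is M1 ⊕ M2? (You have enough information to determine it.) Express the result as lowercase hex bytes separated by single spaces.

a3 0d ab bc ab c7 83 d7 1a dc 69 6e 1a f8

ctA ⊕ ctB = (M1 ⊕ K) ⊕ (M2 ⊕ K) = M1 ⊕ M2 — the shared key cancels under XOR.
6a XOR c9 = a3
b2 XOR bf = 0d
d4 XOR 7f = ab
33 XOR 8f = bc
20 XOR 8b = ab
78 XOR bf = c7
aa XOR 29 = 83
a3 XOR 74 = d7
5c XOR 46 = 1a
32 XOR ee = dc
bb XOR d2 = 69
b0 XOR de = 6e
dc XOR c6 = 1a
da XOR 22 = f8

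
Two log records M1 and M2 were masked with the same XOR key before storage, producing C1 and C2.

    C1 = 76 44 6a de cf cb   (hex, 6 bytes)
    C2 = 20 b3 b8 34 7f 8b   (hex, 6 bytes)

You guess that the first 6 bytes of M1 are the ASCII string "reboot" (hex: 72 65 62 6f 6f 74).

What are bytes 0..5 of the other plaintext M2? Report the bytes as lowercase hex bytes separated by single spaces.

24 92 b0 85 df 34

First, C1 ⊕ C2 = (M1 ⊕ K) ⊕ (M2 ⊕ K) = M1 ⊕ M2, so the key drops out. Then M2 = (M1 ⊕ M2) ⊕ M1 over the first 6 bytes.
byte 0: (76 XOR 20) XOR 72 = 56 XOR 72 = 24
byte 1: (44 XOR b3) XOR 65 = f7 XOR 65 = 92
byte 2: (6a XOR b8) XOR 62 = d2 XOR 62 = b0
byte 3: (de XOR 34) XOR 6f = ea XOR 6f = 85
byte 4: (cf XOR 7f) XOR 6f = b0 XOR 6f = df
byte 5: (cb XOR 8b) XOR 74 = 40 XOR 74 = 34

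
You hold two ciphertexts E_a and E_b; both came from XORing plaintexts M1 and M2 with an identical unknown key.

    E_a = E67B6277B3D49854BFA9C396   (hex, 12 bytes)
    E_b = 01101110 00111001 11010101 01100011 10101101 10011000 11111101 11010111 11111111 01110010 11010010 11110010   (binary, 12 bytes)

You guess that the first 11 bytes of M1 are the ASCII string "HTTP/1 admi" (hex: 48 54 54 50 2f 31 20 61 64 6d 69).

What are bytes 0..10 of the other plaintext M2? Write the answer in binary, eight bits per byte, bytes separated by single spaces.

First, E_a ⊕ E_b = (M1 ⊕ K) ⊕ (M2 ⊕ K) = M1 ⊕ M2, so the key drops out. Then M2 = (M1 ⊕ M2) ⊕ M1 over the first 11 bytes.
byte 0: (e6 ^ 6e) ^ 48 = 88 ^ 48 = c0
byte 1: (7b ^ 39) ^ 54 = 42 ^ 54 = 16
byte 2: (62 ^ d5) ^ 54 = b7 ^ 54 = e3
byte 3: (77 ^ 63) ^ 50 = 14 ^ 50 = 44
byte 4: (b3 ^ ad) ^ 2f = 1e ^ 2f = 31
byte 5: (d4 ^ 98) ^ 31 = 4c ^ 31 = 7d
byte 6: (98 ^ fd) ^ 20 = 65 ^ 20 = 45
byte 7: (54 ^ d7) ^ 61 = 83 ^ 61 = e2
byte 8: (bf ^ ff) ^ 64 = 40 ^ 64 = 24
byte 9: (a9 ^ 72) ^ 6d = db ^ 6d = b6
byte 10: (c3 ^ d2) ^ 69 = 11 ^ 69 = 78

11000000 00010110 11100011 01000100 00110001 01111101 01000101 11100010 00100100 10110110 01111000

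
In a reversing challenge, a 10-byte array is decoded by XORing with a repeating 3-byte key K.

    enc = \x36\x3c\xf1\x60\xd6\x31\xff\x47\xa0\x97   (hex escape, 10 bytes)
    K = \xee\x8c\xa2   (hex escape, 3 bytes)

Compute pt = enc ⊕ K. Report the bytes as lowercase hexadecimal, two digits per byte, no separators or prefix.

The 3-byte key repeats, so the effective keystream is ee 8c a2 ee 8c a2 ee 8c a2 ee.
byte 0: 36 xor ee = d8
byte 1: 3c xor 8c = b0
byte 2: f1 xor a2 = 53
byte 3: 60 xor ee = 8e
byte 4: d6 xor 8c = 5a
byte 5: 31 xor a2 = 93
byte 6: ff xor ee = 11
byte 7: 47 xor 8c = cb
byte 8: a0 xor a2 = 02
byte 9: 97 xor ee = 79

d8b0538e5a9311cb0279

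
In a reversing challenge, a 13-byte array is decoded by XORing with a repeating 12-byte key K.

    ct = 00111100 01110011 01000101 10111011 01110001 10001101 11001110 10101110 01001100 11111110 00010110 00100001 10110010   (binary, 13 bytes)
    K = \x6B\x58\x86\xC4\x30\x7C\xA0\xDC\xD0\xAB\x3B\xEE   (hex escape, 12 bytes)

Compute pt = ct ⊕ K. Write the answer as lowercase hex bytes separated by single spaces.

57 2b c3 7f 41 f1 6e 72 9c 55 2d cf d9

The 12-byte key repeats, so the effective keystream is 6b 58 86 c4 30 7c a0 dc d0 ab 3b ee 6b.
byte 0: 3c xor 6b = 57
byte 1: 73 xor 58 = 2b
byte 2: 45 xor 86 = c3
byte 3: bb xor c4 = 7f
byte 4: 71 xor 30 = 41
byte 5: 8d xor 7c = f1
byte 6: ce xor a0 = 6e
byte 7: ae xor dc = 72
byte 8: 4c xor d0 = 9c
byte 9: fe xor ab = 55
byte 10: 16 xor 3b = 2d
byte 11: 21 xor ee = cf
byte 12: b2 xor 6b = d9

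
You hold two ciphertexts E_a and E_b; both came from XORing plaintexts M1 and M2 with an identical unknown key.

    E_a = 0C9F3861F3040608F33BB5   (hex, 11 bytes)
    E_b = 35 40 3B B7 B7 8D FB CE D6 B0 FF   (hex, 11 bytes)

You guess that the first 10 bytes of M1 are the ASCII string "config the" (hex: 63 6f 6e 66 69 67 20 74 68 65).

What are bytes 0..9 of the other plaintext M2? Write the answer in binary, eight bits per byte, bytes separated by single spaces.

First, E_a ⊕ E_b = (M1 ⊕ K) ⊕ (M2 ⊕ K) = M1 ⊕ M2, so the key drops out. Then M2 = (M1 ⊕ M2) ⊕ M1 over the first 10 bytes.
byte 0: (0c ^ 35) ^ 63 = 39 ^ 63 = 5a
byte 1: (9f ^ 40) ^ 6f = df ^ 6f = b0
byte 2: (38 ^ 3b) ^ 6e = 03 ^ 6e = 6d
byte 3: (61 ^ b7) ^ 66 = d6 ^ 66 = b0
byte 4: (f3 ^ b7) ^ 69 = 44 ^ 69 = 2d
byte 5: (04 ^ 8d) ^ 67 = 89 ^ 67 = ee
byte 6: (06 ^ fb) ^ 20 = fd ^ 20 = dd
byte 7: (08 ^ ce) ^ 74 = c6 ^ 74 = b2
byte 8: (f3 ^ d6) ^ 68 = 25 ^ 68 = 4d
byte 9: (3b ^ b0) ^ 65 = 8b ^ 65 = ee

01011010 10110000 01101101 10110000 00101101 11101110 11011101 10110010 01001101 11101110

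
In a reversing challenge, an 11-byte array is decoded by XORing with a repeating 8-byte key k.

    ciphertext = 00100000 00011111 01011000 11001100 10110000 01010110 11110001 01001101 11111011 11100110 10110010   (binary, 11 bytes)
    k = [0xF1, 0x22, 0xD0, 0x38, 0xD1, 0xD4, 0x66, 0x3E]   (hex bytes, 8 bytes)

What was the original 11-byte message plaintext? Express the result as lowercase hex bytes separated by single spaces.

d1 3d 88 f4 61 82 97 73 0a c4 62

The 8-byte key repeats, so the effective keystream is f1 22 d0 38 d1 d4 66 3e f1 22 d0.
byte 0: 20 ⊕ f1 = d1
byte 1: 1f ⊕ 22 = 3d
byte 2: 58 ⊕ d0 = 88
byte 3: cc ⊕ 38 = f4
byte 4: b0 ⊕ d1 = 61
byte 5: 56 ⊕ d4 = 82
byte 6: f1 ⊕ 66 = 97
byte 7: 4d ⊕ 3e = 73
byte 8: fb ⊕ f1 = 0a
byte 9: e6 ⊕ 22 = c4
byte 10: b2 ⊕ d0 = 62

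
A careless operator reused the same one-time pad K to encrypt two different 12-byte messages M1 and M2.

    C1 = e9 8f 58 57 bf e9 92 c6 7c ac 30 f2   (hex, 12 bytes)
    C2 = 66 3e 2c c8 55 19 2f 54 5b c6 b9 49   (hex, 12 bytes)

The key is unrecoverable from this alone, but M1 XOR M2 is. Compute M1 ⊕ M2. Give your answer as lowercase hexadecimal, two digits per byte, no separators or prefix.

C1 ⊕ C2 = (M1 ⊕ K) ⊕ (M2 ⊕ K) = M1 ⊕ M2 — the shared key cancels under XOR.
e9 ⊕ 66 = 8f
8f ⊕ 3e = b1
58 ⊕ 2c = 74
57 ⊕ c8 = 9f
bf ⊕ 55 = ea
e9 ⊕ 19 = f0
92 ⊕ 2f = bd
c6 ⊕ 54 = 92
7c ⊕ 5b = 27
ac ⊕ c6 = 6a
30 ⊕ b9 = 89
f2 ⊕ 49 = bb

8fb1749feaf0bd92276a89bb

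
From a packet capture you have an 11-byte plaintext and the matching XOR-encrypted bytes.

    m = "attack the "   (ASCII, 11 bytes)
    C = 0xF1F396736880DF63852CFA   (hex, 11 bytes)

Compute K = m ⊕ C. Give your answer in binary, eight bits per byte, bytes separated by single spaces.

10010000 10000111 11100010 00010010 00001011 11101011 11111111 00010111 11101101 01001001 11011010

Since C = m ⊕ K, XORing both sides with m gives K = m ⊕ C.
61 ⊕ f1 = 90
74 ⊕ f3 = 87
74 ⊕ 96 = e2
61 ⊕ 73 = 12
63 ⊕ 68 = 0b
6b ⊕ 80 = eb
20 ⊕ df = ff
74 ⊕ 63 = 17
68 ⊕ 85 = ed
65 ⊕ 2c = 49
20 ⊕ fa = da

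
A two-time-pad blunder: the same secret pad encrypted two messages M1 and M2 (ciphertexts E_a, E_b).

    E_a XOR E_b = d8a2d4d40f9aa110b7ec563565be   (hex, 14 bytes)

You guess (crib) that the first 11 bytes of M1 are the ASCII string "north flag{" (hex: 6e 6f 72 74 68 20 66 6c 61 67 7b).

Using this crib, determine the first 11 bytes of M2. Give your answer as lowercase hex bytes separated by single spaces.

Since E_a ⊕ E_b = M1 ⊕ M2, XORing with the guessed M1 bytes yields the corresponding M2 bytes: M2 = (E_a ⊕ E_b) ⊕ M1.
byte 0: d8 ⊕ 6e = b6
byte 1: a2 ⊕ 6f = cd
byte 2: d4 ⊕ 72 = a6
byte 3: d4 ⊕ 74 = a0
byte 4: 0f ⊕ 68 = 67
byte 5: 9a ⊕ 20 = ba
byte 6: a1 ⊕ 66 = c7
byte 7: 10 ⊕ 6c = 7c
byte 8: b7 ⊕ 61 = d6
byte 9: ec ⊕ 67 = 8b
byte 10: 56 ⊕ 7b = 2d

b6 cd a6 a0 67 ba c7 7c d6 8b 2d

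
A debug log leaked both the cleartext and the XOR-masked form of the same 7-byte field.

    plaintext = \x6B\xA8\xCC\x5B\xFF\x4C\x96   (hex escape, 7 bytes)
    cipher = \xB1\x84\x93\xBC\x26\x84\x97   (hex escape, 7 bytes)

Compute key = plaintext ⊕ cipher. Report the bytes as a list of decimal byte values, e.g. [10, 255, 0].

Since cipher = plaintext ⊕ key, XORing both sides with plaintext gives key = plaintext ⊕ cipher.
01101011 ⊕ 10110001 = 11011010
10101000 ⊕ 10000100 = 00101100
11001100 ⊕ 10010011 = 01011111
01011011 ⊕ 10111100 = 11100111
11111111 ⊕ 00100110 = 11011001
01001100 ⊕ 10000100 = 11001000
10010110 ⊕ 10010111 = 00000001

[218, 44, 95, 231, 217, 200, 1]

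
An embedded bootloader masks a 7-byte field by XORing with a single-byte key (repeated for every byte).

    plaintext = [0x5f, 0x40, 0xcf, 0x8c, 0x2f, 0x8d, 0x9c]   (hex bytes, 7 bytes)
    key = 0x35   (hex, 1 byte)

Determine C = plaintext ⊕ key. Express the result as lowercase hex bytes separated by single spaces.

The 1-byte key repeats, so the effective keystream is 35 35 35 35 35 35 35.
byte 0: 5f ^ 35 = 6a
byte 1: 40 ^ 35 = 75
byte 2: cf ^ 35 = fa
byte 3: 8c ^ 35 = b9
byte 4: 2f ^ 35 = 1a
byte 5: 8d ^ 35 = b8
byte 6: 9c ^ 35 = a9

6a 75 fa b9 1a b8 a9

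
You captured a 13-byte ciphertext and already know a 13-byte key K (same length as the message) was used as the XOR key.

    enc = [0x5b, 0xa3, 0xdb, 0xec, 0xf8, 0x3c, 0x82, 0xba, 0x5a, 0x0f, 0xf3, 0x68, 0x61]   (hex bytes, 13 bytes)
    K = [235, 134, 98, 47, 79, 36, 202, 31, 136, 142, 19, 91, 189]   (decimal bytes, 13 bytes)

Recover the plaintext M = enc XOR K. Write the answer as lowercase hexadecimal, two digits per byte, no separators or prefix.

b025b9c3b71848a5d281e033dc

byte 0: 5b ⊕ eb = b0
byte 1: a3 ⊕ 86 = 25
byte 2: db ⊕ 62 = b9
byte 3: ec ⊕ 2f = c3
byte 4: f8 ⊕ 4f = b7
byte 5: 3c ⊕ 24 = 18
byte 6: 82 ⊕ ca = 48
byte 7: ba ⊕ 1f = a5
byte 8: 5a ⊕ 88 = d2
byte 9: 0f ⊕ 8e = 81
byte 10: f3 ⊕ 13 = e0
byte 11: 68 ⊕ 5b = 33
byte 12: 61 ⊕ bd = dc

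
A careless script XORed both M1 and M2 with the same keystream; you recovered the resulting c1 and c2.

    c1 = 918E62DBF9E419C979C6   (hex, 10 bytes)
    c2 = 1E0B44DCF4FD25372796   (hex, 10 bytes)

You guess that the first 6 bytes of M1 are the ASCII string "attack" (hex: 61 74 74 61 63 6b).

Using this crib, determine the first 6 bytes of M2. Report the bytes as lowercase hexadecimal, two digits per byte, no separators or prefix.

eef152666e72

First, c1 ⊕ c2 = (M1 ⊕ K) ⊕ (M2 ⊕ K) = M1 ⊕ M2, so the key drops out. Then M2 = (M1 ⊕ M2) ⊕ M1 over the first 6 bytes.
byte 0: (91 ⊕ 1e) ⊕ 61 = 8f ⊕ 61 = ee
byte 1: (8e ⊕ 0b) ⊕ 74 = 85 ⊕ 74 = f1
byte 2: (62 ⊕ 44) ⊕ 74 = 26 ⊕ 74 = 52
byte 3: (db ⊕ dc) ⊕ 61 = 07 ⊕ 61 = 66
byte 4: (f9 ⊕ f4) ⊕ 63 = 0d ⊕ 63 = 6e
byte 5: (e4 ⊕ fd) ⊕ 6b = 19 ⊕ 6b = 72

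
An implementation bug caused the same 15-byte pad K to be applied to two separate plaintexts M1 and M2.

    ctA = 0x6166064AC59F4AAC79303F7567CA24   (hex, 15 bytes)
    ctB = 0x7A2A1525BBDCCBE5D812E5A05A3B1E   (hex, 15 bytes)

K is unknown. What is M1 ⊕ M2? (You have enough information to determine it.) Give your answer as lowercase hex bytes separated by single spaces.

1b 4c 13 6f 7e 43 81 49 a1 22 da d5 3d f1 3a

ctA ⊕ ctB = (M1 ⊕ K) ⊕ (M2 ⊕ K) = M1 ⊕ M2 — the shared key cancels under XOR.
61 XOR 7a = 1b
66 XOR 2a = 4c
06 XOR 15 = 13
4a XOR 25 = 6f
c5 XOR bb = 7e
9f XOR dc = 43
4a XOR cb = 81
ac XOR e5 = 49
79 XOR d8 = a1
30 XOR 12 = 22
3f XOR e5 = da
75 XOR a0 = d5
67 XOR 5a = 3d
ca XOR 3b = f1
24 XOR 1e = 3a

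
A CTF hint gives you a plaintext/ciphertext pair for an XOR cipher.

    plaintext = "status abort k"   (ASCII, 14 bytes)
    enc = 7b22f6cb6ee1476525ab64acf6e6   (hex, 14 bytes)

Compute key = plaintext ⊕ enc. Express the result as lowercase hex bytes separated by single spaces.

08 56 97 bf 1b 92 67 04 47 c4 16 d8 d6 8d

Since enc = plaintext ⊕ key, XORing both sides with plaintext gives key = plaintext ⊕ enc.
01110011 xor 01111011 = 00001000
01110100 xor 00100010 = 01010110
01100001 xor 11110110 = 10010111
01110100 xor 11001011 = 10111111
01110101 xor 01101110 = 00011011
01110011 xor 11100001 = 10010010
00100000 xor 01000111 = 01100111
01100001 xor 01100101 = 00000100
01100010 xor 00100101 = 01000111
01101111 xor 10101011 = 11000100
01110010 xor 01100100 = 00010110
01110100 xor 10101100 = 11011000
00100000 xor 11110110 = 11010110
01101011 xor 11100110 = 10001101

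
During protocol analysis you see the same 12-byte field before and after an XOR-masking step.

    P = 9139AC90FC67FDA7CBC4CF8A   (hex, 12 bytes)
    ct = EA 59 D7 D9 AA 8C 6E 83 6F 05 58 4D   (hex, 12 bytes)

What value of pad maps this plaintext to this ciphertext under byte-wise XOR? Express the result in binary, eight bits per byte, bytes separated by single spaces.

01111011 01100000 01111011 01001001 01010110 11101011 10010011 00100100 10100100 11000001 10010111 11000111

Since ct = P ⊕ pad, XORing both sides with P gives pad = P ⊕ ct.
byte 0: 145 xor 234 = 123
byte 1:  57 xor  89 =  96
byte 2: 172 xor 215 = 123
byte 3: 144 xor 217 =  73
byte 4: 252 xor 170 =  86
byte 5: 103 xor 140 = 235
byte 6: 253 xor 110 = 147
byte 7: 167 xor 131 =  36
byte 8: 203 xor 111 = 164
byte 9: 196 xor   5 = 193
byte 10: 207 xor  88 = 151
byte 11: 138 xor  77 = 199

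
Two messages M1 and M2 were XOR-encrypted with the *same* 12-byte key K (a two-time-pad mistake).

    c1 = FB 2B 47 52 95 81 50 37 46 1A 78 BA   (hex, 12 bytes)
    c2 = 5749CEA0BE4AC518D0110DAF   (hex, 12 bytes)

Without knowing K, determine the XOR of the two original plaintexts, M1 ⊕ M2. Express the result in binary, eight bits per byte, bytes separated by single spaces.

10101100 01100010 10001001 11110010 00101011 11001011 10010101 00101111 10010110 00001011 01110101 00010101

c1 ⊕ c2 = (M1 ⊕ K) ⊕ (M2 ⊕ K) = M1 ⊕ M2 — the shared key cancels under XOR.
fb XOR 57 = ac
2b XOR 49 = 62
47 XOR ce = 89
52 XOR a0 = f2
95 XOR be = 2b
81 XOR 4a = cb
50 XOR c5 = 95
37 XOR 18 = 2f
46 XOR d0 = 96
1a XOR 11 = 0b
78 XOR 0d = 75
ba XOR af = 15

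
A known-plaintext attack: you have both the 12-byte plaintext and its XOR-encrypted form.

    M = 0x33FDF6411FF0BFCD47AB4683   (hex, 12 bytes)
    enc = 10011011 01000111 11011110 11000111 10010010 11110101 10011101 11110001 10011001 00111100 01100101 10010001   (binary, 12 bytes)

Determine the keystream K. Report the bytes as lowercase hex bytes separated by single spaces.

a8 ba 28 86 8d 05 22 3c de 97 23 12

Since enc = M ⊕ K, XORing both sides with M gives K = M ⊕ enc.
byte 0: 00110011 ⊕ 10011011 = 10101000
byte 1: 11111101 ⊕ 01000111 = 10111010
byte 2: 11110110 ⊕ 11011110 = 00101000
byte 3: 01000001 ⊕ 11000111 = 10000110
byte 4: 00011111 ⊕ 10010010 = 10001101
byte 5: 11110000 ⊕ 11110101 = 00000101
byte 6: 10111111 ⊕ 10011101 = 00100010
byte 7: 11001101 ⊕ 11110001 = 00111100
byte 8: 01000111 ⊕ 10011001 = 11011110
byte 9: 10101011 ⊕ 00111100 = 10010111
byte 10: 01000110 ⊕ 01100101 = 00100011
byte 11: 10000011 ⊕ 10010001 = 00010010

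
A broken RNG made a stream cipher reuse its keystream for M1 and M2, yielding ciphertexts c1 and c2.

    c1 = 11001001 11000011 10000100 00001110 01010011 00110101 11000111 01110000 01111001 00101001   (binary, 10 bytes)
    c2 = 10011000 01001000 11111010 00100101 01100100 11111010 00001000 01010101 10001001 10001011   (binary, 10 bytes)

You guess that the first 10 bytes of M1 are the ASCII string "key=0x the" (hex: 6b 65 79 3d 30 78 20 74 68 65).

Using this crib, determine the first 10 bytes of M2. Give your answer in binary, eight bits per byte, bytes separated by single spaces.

First, c1 ⊕ c2 = (M1 ⊕ K) ⊕ (M2 ⊕ K) = M1 ⊕ M2, so the key drops out. Then M2 = (M1 ⊕ M2) ⊕ M1 over the first 10 bytes.
byte 0: (c9 ^ 98) ^ 6b = 51 ^ 6b = 3a
byte 1: (c3 ^ 48) ^ 65 = 8b ^ 65 = ee
byte 2: (84 ^ fa) ^ 79 = 7e ^ 79 = 07
byte 3: (0e ^ 25) ^ 3d = 2b ^ 3d = 16
byte 4: (53 ^ 64) ^ 30 = 37 ^ 30 = 07
byte 5: (35 ^ fa) ^ 78 = cf ^ 78 = b7
byte 6: (c7 ^ 08) ^ 20 = cf ^ 20 = ef
byte 7: (70 ^ 55) ^ 74 = 25 ^ 74 = 51
byte 8: (79 ^ 89) ^ 68 = f0 ^ 68 = 98
byte 9: (29 ^ 8b) ^ 65 = a2 ^ 65 = c7

00111010 11101110 00000111 00010110 00000111 10110111 11101111 01010001 10011000 11000111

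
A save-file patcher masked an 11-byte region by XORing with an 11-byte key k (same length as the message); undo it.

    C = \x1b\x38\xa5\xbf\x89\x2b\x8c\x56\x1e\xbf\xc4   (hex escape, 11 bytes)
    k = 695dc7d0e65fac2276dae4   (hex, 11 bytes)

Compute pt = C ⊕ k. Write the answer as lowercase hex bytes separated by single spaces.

XOR is its own inverse, so applying the key byte-wise gives the result directly.
byte 0: 00011011 xor 01101001 = 01110010
byte 1: 00111000 xor 01011101 = 01100101
byte 2: 10100101 xor 11000111 = 01100010
byte 3: 10111111 xor 11010000 = 01101111
byte 4: 10001001 xor 11100110 = 01101111
byte 5: 00101011 xor 01011111 = 01110100
byte 6: 10001100 xor 10101100 = 00100000
byte 7: 01010110 xor 00100010 = 01110100
byte 8: 00011110 xor 01110110 = 01101000
byte 9: 10111111 xor 11011010 = 01100101
byte 10: 11000100 xor 11100100 = 00100000

72 65 62 6f 6f 74 20 74 68 65 20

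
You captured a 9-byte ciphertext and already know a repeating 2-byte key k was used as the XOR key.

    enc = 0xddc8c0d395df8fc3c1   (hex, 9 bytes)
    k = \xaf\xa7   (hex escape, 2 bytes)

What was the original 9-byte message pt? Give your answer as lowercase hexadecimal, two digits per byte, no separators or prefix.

The 2-byte key repeats, so the effective keystream is af a7 af a7 af a7 af a7 af.
byte 0: dd ⊕ af = 72
byte 1: c8 ⊕ a7 = 6f
byte 2: c0 ⊕ af = 6f
byte 3: d3 ⊕ a7 = 74
byte 4: 95 ⊕ af = 3a
byte 5: df ⊕ a7 = 78
byte 6: 8f ⊕ af = 20
byte 7: c3 ⊕ a7 = 64
byte 8: c1 ⊕ af = 6e

726f6f743a7820646e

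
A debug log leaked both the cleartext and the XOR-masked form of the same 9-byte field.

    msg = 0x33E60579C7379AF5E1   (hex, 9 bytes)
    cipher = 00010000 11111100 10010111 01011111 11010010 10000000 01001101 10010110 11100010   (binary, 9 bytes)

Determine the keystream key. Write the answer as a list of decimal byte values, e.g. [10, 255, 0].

[35, 26, 146, 38, 21, 183, 215, 99, 3]

Since cipher = msg ⊕ key, XORing both sides with msg gives key = msg ⊕ cipher.
33 ⊕ 10 = 23
e6 ⊕ fc = 1a
05 ⊕ 97 = 92
79 ⊕ 5f = 26
c7 ⊕ d2 = 15
37 ⊕ 80 = b7
9a ⊕ 4d = d7
f5 ⊕ 96 = 63
e1 ⊕ e2 = 03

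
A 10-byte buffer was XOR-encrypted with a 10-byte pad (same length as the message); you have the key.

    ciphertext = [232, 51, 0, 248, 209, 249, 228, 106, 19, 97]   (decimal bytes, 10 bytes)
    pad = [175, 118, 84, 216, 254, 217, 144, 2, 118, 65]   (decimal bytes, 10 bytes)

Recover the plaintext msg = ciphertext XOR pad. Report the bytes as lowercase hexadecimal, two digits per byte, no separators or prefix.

XOR is its own inverse, so applying the key byte-wise gives the result directly.
e8 XOR af = 47
33 XOR 76 = 45
00 XOR 54 = 54
f8 XOR d8 = 20
d1 XOR fe = 2f
f9 XOR d9 = 20
e4 XOR 90 = 74
6a XOR 02 = 68
13 XOR 76 = 65
61 XOR 41 = 20

474554202f2074686520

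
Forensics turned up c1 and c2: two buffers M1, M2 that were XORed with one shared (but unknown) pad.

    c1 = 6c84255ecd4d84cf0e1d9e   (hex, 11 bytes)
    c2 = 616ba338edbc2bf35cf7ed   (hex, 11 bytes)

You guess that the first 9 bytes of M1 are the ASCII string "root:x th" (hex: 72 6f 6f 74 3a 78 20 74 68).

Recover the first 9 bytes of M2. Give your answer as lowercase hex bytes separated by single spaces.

7f 80 e9 12 1a 89 8f 48 3a

First, c1 ⊕ c2 = (M1 ⊕ K) ⊕ (M2 ⊕ K) = M1 ⊕ M2, so the key drops out. Then M2 = (M1 ⊕ M2) ⊕ M1 over the first 9 bytes.
byte 0: (6c XOR 61) XOR 72 = 0d XOR 72 = 7f
byte 1: (84 XOR 6b) XOR 6f = ef XOR 6f = 80
byte 2: (25 XOR a3) XOR 6f = 86 XOR 6f = e9
byte 3: (5e XOR 38) XOR 74 = 66 XOR 74 = 12
byte 4: (cd XOR ed) XOR 3a = 20 XOR 3a = 1a
byte 5: (4d XOR bc) XOR 78 = f1 XOR 78 = 89
byte 6: (84 XOR 2b) XOR 20 = af XOR 20 = 8f
byte 7: (cf XOR f3) XOR 74 = 3c XOR 74 = 48
byte 8: (0e XOR 5c) XOR 68 = 52 XOR 68 = 3a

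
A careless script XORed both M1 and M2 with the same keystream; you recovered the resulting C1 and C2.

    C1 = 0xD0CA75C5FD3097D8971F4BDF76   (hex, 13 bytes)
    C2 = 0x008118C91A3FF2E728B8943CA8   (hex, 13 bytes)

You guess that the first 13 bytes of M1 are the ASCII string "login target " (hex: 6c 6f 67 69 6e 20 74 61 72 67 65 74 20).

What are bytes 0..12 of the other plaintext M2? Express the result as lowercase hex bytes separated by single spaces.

First, C1 ⊕ C2 = (M1 ⊕ K) ⊕ (M2 ⊕ K) = M1 ⊕ M2, so the key drops out. Then M2 = (M1 ⊕ M2) ⊕ M1 over the first 13 bytes.
byte 0: (d0 XOR 00) XOR 6c = d0 XOR 6c = bc
byte 1: (ca XOR 81) XOR 6f = 4b XOR 6f = 24
byte 2: (75 XOR 18) XOR 67 = 6d XOR 67 = 0a
byte 3: (c5 XOR c9) XOR 69 = 0c XOR 69 = 65
byte 4: (fd XOR 1a) XOR 6e = e7 XOR 6e = 89
byte 5: (30 XOR 3f) XOR 20 = 0f XOR 20 = 2f
byte 6: (97 XOR f2) XOR 74 = 65 XOR 74 = 11
byte 7: (d8 XOR e7) XOR 61 = 3f XOR 61 = 5e
byte 8: (97 XOR 28) XOR 72 = bf XOR 72 = cd
byte 9: (1f XOR b8) XOR 67 = a7 XOR 67 = c0
byte 10: (4b XOR 94) XOR 65 = df XOR 65 = ba
byte 11: (df XOR 3c) XOR 74 = e3 XOR 74 = 97
byte 12: (76 XOR a8) XOR 20 = de XOR 20 = fe

bc 24 0a 65 89 2f 11 5e cd c0 ba 97 fe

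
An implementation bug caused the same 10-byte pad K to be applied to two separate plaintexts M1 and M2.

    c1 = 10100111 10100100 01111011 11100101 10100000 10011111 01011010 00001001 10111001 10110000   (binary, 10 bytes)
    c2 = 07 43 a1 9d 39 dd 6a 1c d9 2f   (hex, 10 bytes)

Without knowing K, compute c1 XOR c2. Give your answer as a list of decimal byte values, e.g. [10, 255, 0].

c1 ⊕ c2 = (M1 ⊕ K) ⊕ (M2 ⊕ K) = M1 ⊕ M2 — the shared key cancels under XOR.
a7 ^ 07 = a0
a4 ^ 43 = e7
7b ^ a1 = da
e5 ^ 9d = 78
a0 ^ 39 = 99
9f ^ dd = 42
5a ^ 6a = 30
09 ^ 1c = 15
b9 ^ d9 = 60
b0 ^ 2f = 9f

[160, 231, 218, 120, 153, 66, 48, 21, 96, 159]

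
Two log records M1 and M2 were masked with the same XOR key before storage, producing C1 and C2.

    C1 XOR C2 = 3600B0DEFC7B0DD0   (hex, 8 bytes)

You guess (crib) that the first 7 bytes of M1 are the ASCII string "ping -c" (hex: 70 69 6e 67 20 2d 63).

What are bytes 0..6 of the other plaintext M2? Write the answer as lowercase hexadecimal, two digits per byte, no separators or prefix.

Since C1 ⊕ C2 = M1 ⊕ M2, XORing with the guessed M1 bytes yields the corresponding M2 bytes: M2 = (C1 ⊕ C2) ⊕ M1.
byte 0: 36 ^ 70 = 46
byte 1: 00 ^ 69 = 69
byte 2: b0 ^ 6e = de
byte 3: de ^ 67 = b9
byte 4: fc ^ 20 = dc
byte 5: 7b ^ 2d = 56
byte 6: 0d ^ 63 = 6e

4669deb9dc566e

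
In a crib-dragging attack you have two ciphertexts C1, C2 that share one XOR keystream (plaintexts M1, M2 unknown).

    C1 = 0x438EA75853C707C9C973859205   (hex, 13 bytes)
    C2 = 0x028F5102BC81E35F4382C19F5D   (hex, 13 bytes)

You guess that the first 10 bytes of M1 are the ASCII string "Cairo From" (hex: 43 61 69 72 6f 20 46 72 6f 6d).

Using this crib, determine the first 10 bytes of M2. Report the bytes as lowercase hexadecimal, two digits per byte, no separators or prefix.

First, C1 ⊕ C2 = (M1 ⊕ K) ⊕ (M2 ⊕ K) = M1 ⊕ M2, so the key drops out. Then M2 = (M1 ⊕ M2) ⊕ M1 over the first 10 bytes.
byte 0: (43 ⊕ 02) ⊕ 43 = 41 ⊕ 43 = 02
byte 1: (8e ⊕ 8f) ⊕ 61 = 01 ⊕ 61 = 60
byte 2: (a7 ⊕ 51) ⊕ 69 = f6 ⊕ 69 = 9f
byte 3: (58 ⊕ 02) ⊕ 72 = 5a ⊕ 72 = 28
byte 4: (53 ⊕ bc) ⊕ 6f = ef ⊕ 6f = 80
byte 5: (c7 ⊕ 81) ⊕ 20 = 46 ⊕ 20 = 66
byte 6: (07 ⊕ e3) ⊕ 46 = e4 ⊕ 46 = a2
byte 7: (c9 ⊕ 5f) ⊕ 72 = 96 ⊕ 72 = e4
byte 8: (c9 ⊕ 43) ⊕ 6f = 8a ⊕ 6f = e5
byte 9: (73 ⊕ 82) ⊕ 6d = f1 ⊕ 6d = 9c

02609f288066a2e4e59c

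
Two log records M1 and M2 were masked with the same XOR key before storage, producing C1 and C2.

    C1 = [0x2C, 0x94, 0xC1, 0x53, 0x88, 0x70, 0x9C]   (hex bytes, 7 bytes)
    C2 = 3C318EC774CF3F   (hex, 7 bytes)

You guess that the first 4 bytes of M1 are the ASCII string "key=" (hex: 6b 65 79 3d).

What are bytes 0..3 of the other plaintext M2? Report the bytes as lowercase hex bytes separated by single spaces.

First, C1 ⊕ C2 = (M1 ⊕ K) ⊕ (M2 ⊕ K) = M1 ⊕ M2, so the key drops out. Then M2 = (M1 ⊕ M2) ⊕ M1 over the first 4 bytes.
byte 0: (2c ⊕ 3c) ⊕ 6b = 10 ⊕ 6b = 7b
byte 1: (94 ⊕ 31) ⊕ 65 = a5 ⊕ 65 = c0
byte 2: (c1 ⊕ 8e) ⊕ 79 = 4f ⊕ 79 = 36
byte 3: (53 ⊕ c7) ⊕ 3d = 94 ⊕ 3d = a9

7b c0 36 a9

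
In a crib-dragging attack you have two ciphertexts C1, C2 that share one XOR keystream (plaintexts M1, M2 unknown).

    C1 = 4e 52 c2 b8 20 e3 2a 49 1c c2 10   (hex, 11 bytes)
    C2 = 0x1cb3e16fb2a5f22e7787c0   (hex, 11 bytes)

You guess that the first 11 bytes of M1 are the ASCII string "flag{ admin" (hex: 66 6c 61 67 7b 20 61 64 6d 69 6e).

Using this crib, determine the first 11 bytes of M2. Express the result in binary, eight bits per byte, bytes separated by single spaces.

00110100 10001101 01000010 10110000 11101001 01100110 10111001 00000011 00000110 00101100 10111110

First, C1 ⊕ C2 = (M1 ⊕ K) ⊕ (M2 ⊕ K) = M1 ⊕ M2, so the key drops out. Then M2 = (M1 ⊕ M2) ⊕ M1 over the first 11 bytes.
byte 0: (4e xor 1c) xor 66 = 52 xor 66 = 34
byte 1: (52 xor b3) xor 6c = e1 xor 6c = 8d
byte 2: (c2 xor e1) xor 61 = 23 xor 61 = 42
byte 3: (b8 xor 6f) xor 67 = d7 xor 67 = b0
byte 4: (20 xor b2) xor 7b = 92 xor 7b = e9
byte 5: (e3 xor a5) xor 20 = 46 xor 20 = 66
byte 6: (2a xor f2) xor 61 = d8 xor 61 = b9
byte 7: (49 xor 2e) xor 64 = 67 xor 64 = 03
byte 8: (1c xor 77) xor 6d = 6b xor 6d = 06
byte 9: (c2 xor 87) xor 69 = 45 xor 69 = 2c
byte 10: (10 xor c0) xor 6e = d0 xor 6e = be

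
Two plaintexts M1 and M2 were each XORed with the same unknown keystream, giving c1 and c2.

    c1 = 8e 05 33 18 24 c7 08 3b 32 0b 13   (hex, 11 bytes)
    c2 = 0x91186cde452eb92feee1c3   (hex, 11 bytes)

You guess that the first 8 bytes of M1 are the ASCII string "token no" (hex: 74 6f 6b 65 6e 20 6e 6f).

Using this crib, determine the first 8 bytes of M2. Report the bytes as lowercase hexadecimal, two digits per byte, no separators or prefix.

6b7234a30fc9df7b

First, c1 ⊕ c2 = (M1 ⊕ K) ⊕ (M2 ⊕ K) = M1 ⊕ M2, so the key drops out. Then M2 = (M1 ⊕ M2) ⊕ M1 over the first 8 bytes.
byte 0: (8e XOR 91) XOR 74 = 1f XOR 74 = 6b
byte 1: (05 XOR 18) XOR 6f = 1d XOR 6f = 72
byte 2: (33 XOR 6c) XOR 6b = 5f XOR 6b = 34
byte 3: (18 XOR de) XOR 65 = c6 XOR 65 = a3
byte 4: (24 XOR 45) XOR 6e = 61 XOR 6e = 0f
byte 5: (c7 XOR 2e) XOR 20 = e9 XOR 20 = c9
byte 6: (08 XOR b9) XOR 6e = b1 XOR 6e = df
byte 7: (3b XOR 2f) XOR 6f = 14 XOR 6f = 7b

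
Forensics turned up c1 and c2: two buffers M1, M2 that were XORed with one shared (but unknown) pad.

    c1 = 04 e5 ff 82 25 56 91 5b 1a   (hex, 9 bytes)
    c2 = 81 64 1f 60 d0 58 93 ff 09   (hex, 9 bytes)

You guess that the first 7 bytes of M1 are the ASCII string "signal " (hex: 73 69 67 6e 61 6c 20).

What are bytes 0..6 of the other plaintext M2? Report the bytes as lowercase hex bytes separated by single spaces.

f6 e8 87 8c 94 62 22

First, c1 ⊕ c2 = (M1 ⊕ K) ⊕ (M2 ⊕ K) = M1 ⊕ M2, so the key drops out. Then M2 = (M1 ⊕ M2) ⊕ M1 over the first 7 bytes.
byte 0: (04 ⊕ 81) ⊕ 73 = 85 ⊕ 73 = f6
byte 1: (e5 ⊕ 64) ⊕ 69 = 81 ⊕ 69 = e8
byte 2: (ff ⊕ 1f) ⊕ 67 = e0 ⊕ 67 = 87
byte 3: (82 ⊕ 60) ⊕ 6e = e2 ⊕ 6e = 8c
byte 4: (25 ⊕ d0) ⊕ 61 = f5 ⊕ 61 = 94
byte 5: (56 ⊕ 58) ⊕ 6c = 0e ⊕ 6c = 62
byte 6: (91 ⊕ 93) ⊕ 20 = 02 ⊕ 20 = 22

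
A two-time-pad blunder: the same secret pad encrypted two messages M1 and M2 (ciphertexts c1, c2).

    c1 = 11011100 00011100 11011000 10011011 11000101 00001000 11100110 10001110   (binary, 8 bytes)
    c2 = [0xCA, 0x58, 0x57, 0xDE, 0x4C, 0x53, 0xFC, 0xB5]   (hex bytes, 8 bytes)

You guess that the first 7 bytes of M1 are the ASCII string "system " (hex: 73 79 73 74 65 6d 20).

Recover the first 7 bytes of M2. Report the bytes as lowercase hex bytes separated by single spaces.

65 3d fc 31 ec 36 3a

First, c1 ⊕ c2 = (M1 ⊕ K) ⊕ (M2 ⊕ K) = M1 ⊕ M2, so the key drops out. Then M2 = (M1 ⊕ M2) ⊕ M1 over the first 7 bytes.
byte 0: (dc XOR ca) XOR 73 = 16 XOR 73 = 65
byte 1: (1c XOR 58) XOR 79 = 44 XOR 79 = 3d
byte 2: (d8 XOR 57) XOR 73 = 8f XOR 73 = fc
byte 3: (9b XOR de) XOR 74 = 45 XOR 74 = 31
byte 4: (c5 XOR 4c) XOR 65 = 89 XOR 65 = ec
byte 5: (08 XOR 53) XOR 6d = 5b XOR 6d = 36
byte 6: (e6 XOR fc) XOR 20 = 1a XOR 20 = 3a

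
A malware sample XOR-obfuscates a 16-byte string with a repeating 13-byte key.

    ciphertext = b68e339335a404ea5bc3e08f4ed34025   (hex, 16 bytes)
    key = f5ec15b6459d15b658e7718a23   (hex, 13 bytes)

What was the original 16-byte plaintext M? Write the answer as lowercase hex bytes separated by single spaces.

43 62 26 25 70 39 11 5c 03 24 91 05 6d 26 ac 30

The 13-byte key repeats, so the effective keystream is f5 ec 15 b6 45 9d 15 b6 58 e7 71 8a 23 f5 ec 15.
byte 0: b6 ^ f5 = 43
byte 1: 8e ^ ec = 62
byte 2: 33 ^ 15 = 26
byte 3: 93 ^ b6 = 25
byte 4: 35 ^ 45 = 70
byte 5: a4 ^ 9d = 39
byte 6: 04 ^ 15 = 11
byte 7: ea ^ b6 = 5c
byte 8: 5b ^ 58 = 03
byte 9: c3 ^ e7 = 24
byte 10: e0 ^ 71 = 91
byte 11: 8f ^ 8a = 05
byte 12: 4e ^ 23 = 6d
byte 13: d3 ^ f5 = 26
byte 14: 40 ^ ec = ac
byte 15: 25 ^ 15 = 30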